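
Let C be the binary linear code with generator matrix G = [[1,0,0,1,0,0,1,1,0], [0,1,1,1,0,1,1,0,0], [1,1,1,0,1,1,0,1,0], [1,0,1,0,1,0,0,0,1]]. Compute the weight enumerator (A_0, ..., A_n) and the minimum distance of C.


Weight distribution: A_0 = 1, A_1 = 1, A_3 = 1, A_4 = 3, A_5 = 5, A_6 = 4, A_7 = 1. Minimum distance d = 1.

Enumerate all 2^4 = 16 messages m ∈ F_2^4.
For each, compute codeword c = mG in F_2^9, then tally its weight.
  m = 0000 → c = 000000000, weight = 0.
  m = 1000 → c = 100100110, weight = 4.
  m = 0100 → c = 011101100, weight = 5.
  m = 1100 → c = 111001010, weight = 5.
  m = 0010 → c = 111011010, weight = 6.
  m = 1010 → c = 011111100, weight = 6.
  m = 0110 → c = 100110110, weight = 5.
  m = 1110 → c = 000010000, weight = 1.
  m = 0001 → c = 101010001, weight = 4.
  m = 1001 → c = 001110111, weight = 6.
  m = 0101 → c = 110111101, weight = 7.
  m = 1101 → c = 010011011, weight = 5.
  m = 0011 → c = 010001011, weight = 4.
  m = 1011 → c = 110101101, weight = 6.
  m = 0111 → c = 001100111, weight = 5.
  m = 1111 → c = 101000001, weight = 3.
Tally weights:
  weight 0: 1 codewords.
  weight 1: 1 codewords.
  weight 3: 1 codewords.
  weight 4: 3 codewords.
  weight 5: 5 codewords.
  weight 6: 4 codewords.
  weight 7: 1 codewords.
Minimum distance d = smallest w > 0 with A_w > 0 = 1.
Sanity: Σ A_w = 16 = 2^4 = 16 ✓.


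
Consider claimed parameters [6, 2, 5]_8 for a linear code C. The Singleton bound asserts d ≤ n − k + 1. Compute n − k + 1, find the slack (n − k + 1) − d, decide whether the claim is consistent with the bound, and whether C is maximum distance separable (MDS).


Singleton RHS = n − k + 1 = 5, slack = 0, bound satisfied, MDS.

Singleton bound: d ≤ n − k + 1.
Here n = 6, k = 2, so n − k + 1 = 5.
Given d = 5, check d ≤ 5: YES.
Slack = (n − k + 1) − d = 0.
The code is MDS (slack = 0).
Description: the claimed parameters are [6, 2, 5]_8; such a code would be MDS (meets Singleton bound).


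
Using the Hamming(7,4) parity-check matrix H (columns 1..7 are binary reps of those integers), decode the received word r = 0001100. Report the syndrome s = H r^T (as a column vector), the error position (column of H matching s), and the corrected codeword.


s = (0, 0, 1)^T, error position = 1, corrected codeword c = 1001100

Compute s = H r^T mod 2 one row at a time:
  s_1 = 1 + 1 + 0 + 0 = 2 ≡ 0 (mod 2).
  s_2 = 0 + 0 + 0 + 0 = 0 ≡ 0 (mod 2).
  s_3 = 0 + 0 + 1 + 0 = 1 ≡ 1 (mod 2).
s = (0, 0, 1)^T — this equals column 1 of H (binary 001), so error is at position 1.
Correct: flip bit 1 of r = 0001100 to get c = 1001100.


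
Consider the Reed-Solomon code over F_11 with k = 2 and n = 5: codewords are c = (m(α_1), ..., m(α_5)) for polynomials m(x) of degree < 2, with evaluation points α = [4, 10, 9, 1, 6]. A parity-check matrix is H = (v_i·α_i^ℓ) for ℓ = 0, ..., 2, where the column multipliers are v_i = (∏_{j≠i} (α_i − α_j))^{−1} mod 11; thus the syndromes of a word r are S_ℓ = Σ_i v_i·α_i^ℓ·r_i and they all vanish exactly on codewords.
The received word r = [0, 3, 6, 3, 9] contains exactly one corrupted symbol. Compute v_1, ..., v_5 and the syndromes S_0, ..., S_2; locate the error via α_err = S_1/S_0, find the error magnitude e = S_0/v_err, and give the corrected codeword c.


S = (6, 5, 6), error at position 2, error magnitude e = 9, c = [0, 5, 6, 3, 9].

Step 1: column multipliers v_i = (∏_{j≠i}(α_i − α_j))^{−1} mod 11.
  i = 1 (α = 4): (4−10)(4−9)(4−1)(4−6) = (−6)·(−5)·3·(−2) = −180 ≡ 7, so v_1 = 7^{−1} = 8 (mod 11).
  i = 2 (α = 10): (10−4)(10−9)(10−1)(10−6) = 6·1·9·4 = 216 ≡ 7, so v_2 = 7^{−1} = 8 (mod 11).
  i = 3 (α = 9): (9−4)(9−10)(9−1)(9−6) = 5·(−1)·8·3 = −120 ≡ 1, so v_3 = 1^{−1} = 1 (mod 11).
  i = 4 (α = 1): (1−4)(1−10)(1−9)(1−6) = (−3)·(−9)·(−8)·(−5) = 1080 ≡ 2, so v_4 = 2^{−1} = 6 (mod 11).
  i = 5 (α = 6): (6−4)(6−10)(6−9)(6−1) = 2·(−4)·(−3)·5 = 120 ≡ 10, so v_5 = 10^{−1} = 10 (mod 11).
  v = [8, 8, 1, 6, 10].
Step 2: syndromes of r = [0, 3, 6, 3, 9] (all sums mod 11).
  S_0 = Σ v_i r_i = 8·0 + 8·3 + 1·6 + 6·3 + 10·9 = 138 ≡ 6.
  S_1 = Σ v_i α_i r_i = 8·4·0 + 8·10·3 + 1·9·6 + 6·1·3 + 10·6·9 = 852 ≡ 5.
  α_i^2 mod 11 = [5, 1, 4, 1, 3].
  S_2 = Σ v_i α_i^2 r_i = 8·5·0 + 8·1·3 + 1·4·6 + 6·1·3 + 10·3·9 = 336 ≡ 6.
  S = (6, 5, 6) ≠ 0, so r is not a codeword (an error is present).
Step 3: locate the error. For a single error e at position i, S_ℓ = v_i·e·α_i^ℓ, so α_err = S_1/S_0.
  S_0^{−1} = 6^{−1} = 2 (mod 11), so α_err = 5·2 = 10 ≡ 10 = α_2. Error position i = 2.
  Consistency check: S_2/S_1 = 6·9 = 54 ≡ 10 = α_err ✓ (single-error assumption holds).
Step 4: error magnitude e = S_0/v_2 = S_0·∏_{j≠2}(α_2 − α_j) = 6·7 = 42 ≡ 9 (mod 11).
Step 5: correct position 2: c_2 = r_2 − e = 3 − 9 ≡ 5 (mod 11). Hence c = [0, 5, 6, 3, 9].
  Check: interpolating c through the α_i gives m(x) = 4 + 10·x (degree < 2) with m(α_i) = c_i for every i, so c is indeed a codeword.


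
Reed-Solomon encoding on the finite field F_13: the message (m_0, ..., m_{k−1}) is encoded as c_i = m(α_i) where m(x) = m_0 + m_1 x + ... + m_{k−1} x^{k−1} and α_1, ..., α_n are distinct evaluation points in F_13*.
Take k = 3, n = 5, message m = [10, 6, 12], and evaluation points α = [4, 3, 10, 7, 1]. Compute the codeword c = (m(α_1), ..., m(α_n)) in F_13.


c = [5, 6, 9, 3, 2]

Message polynomial: m(x) = 10 + 6·x + 12·x^2 (mod 13).
For each evaluation point α_i, compute m(α_i) mod 13:
  α_1 = 4: Horner steps 12 → 2 → 5, so m(4) = 5.
  α_2 = 3: Horner steps 12 → 3 → 6, so m(3) = 6.
  α_3 = 10: Horner steps 12 → 9 → 9, so m(10) = 9.
  α_4 = 7: Horner steps 12 → 12 → 3, so m(7) = 3.
  α_5 = 1: Horner steps 12 → 5 → 2, so m(1) = 2.
Codeword c = [5, 6, 9, 3, 2] ∈ F_13^5.


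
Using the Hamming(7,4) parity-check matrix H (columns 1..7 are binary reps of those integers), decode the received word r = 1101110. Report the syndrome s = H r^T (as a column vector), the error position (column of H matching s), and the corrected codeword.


s = (1, 0, 0)^T, error position = 4, corrected codeword c = 1100110

Compute s = H r^T mod 2 one row at a time:
  s_1 = 1 + 1 + 1 + 0 = 3 ≡ 1 (mod 2).
  s_2 = 1 + 0 + 1 + 0 = 2 ≡ 0 (mod 2).
  s_3 = 1 + 0 + 1 + 0 = 2 ≡ 0 (mod 2).
s = (1, 0, 0)^T — this equals column 4 of H (binary 100), so error is at position 4.
Correct: flip bit 4 of r = 1101110 to get c = 1100110.


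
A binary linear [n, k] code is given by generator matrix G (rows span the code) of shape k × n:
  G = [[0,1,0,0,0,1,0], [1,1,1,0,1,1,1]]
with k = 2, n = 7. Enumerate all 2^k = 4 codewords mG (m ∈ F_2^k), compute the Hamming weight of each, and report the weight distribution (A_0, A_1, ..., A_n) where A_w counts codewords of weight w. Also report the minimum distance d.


Weight distribution: A_0 = 1, A_2 = 1, A_4 = 1, A_6 = 1. Minimum distance d = 2.

Enumerate all 2^2 = 4 messages m ∈ F_2^2.
For each, compute codeword c = mG in F_2^7, then tally its weight.
  m = 00 → c = 0000000, weight = 0.
  m = 10 → c = 0100010, weight = 2.
  m = 01 → c = 1110111, weight = 6.
  m = 11 → c = 1010101, weight = 4.
Tally weights:
  weight 0: 1 codewords.
  weight 2: 1 codewords.
  weight 4: 1 codewords.
  weight 6: 1 codewords.
Minimum distance d = smallest w > 0 with A_w > 0 = 2.
Sanity: Σ A_w = 4 = 2^2 = 4 ✓.


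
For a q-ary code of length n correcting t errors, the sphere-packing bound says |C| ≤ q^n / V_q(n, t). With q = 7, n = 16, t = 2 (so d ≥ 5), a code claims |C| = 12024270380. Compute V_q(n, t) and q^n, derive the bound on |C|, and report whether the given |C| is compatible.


V_q(n, t) = 4417, q^n = 33232930569601, Hamming bound = 7523869270, |C| = 12024270380 > bound (violated).

Step 1: Compute V_q(n, t) = Σ_{j=0}^2 C(n, j) (q−1)^j.
  j = 0: C(16,0)·(6)^0 = 1·1 = 1.
  j = 1: C(16,1)·(6)^1 = 16·6 = 96.
  j = 2: C(16,2)·(6)^2 = 120·36 = 4320.
  V_q(n, t) = 1 + 96 + 4320 = 4417.
Step 2: q^n = 7^16 = 33232930569601.
Step 3: Hamming bound ⌊q^n / V_q(n,t)⌋ = ⌊33232930569601/4417⌋ = 7523869270.
Step 4: Compare |C| = 12024270380 to 7523869270: violated.
The claimed |C| lies above the Hamming bound, so no 7-ary code of length 16 with d ≥ 5 can have 12024270380 codewords.


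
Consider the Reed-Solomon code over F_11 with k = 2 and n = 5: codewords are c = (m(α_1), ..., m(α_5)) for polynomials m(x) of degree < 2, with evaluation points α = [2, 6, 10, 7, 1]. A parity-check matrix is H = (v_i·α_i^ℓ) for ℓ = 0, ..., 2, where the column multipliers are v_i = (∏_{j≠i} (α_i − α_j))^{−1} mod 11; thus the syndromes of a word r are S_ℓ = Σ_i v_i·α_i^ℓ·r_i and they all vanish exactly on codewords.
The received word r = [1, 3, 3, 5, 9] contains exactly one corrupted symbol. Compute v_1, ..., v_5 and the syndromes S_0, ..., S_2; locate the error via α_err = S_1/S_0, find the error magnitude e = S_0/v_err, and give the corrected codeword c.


S = (4, 2, 1), error at position 2, error magnitude e = 1, c = [1, 2, 3, 5, 9].

Step 1: column multipliers v_i = (∏_{j≠i}(α_i − α_j))^{−1} mod 11.
  i = 1 (α = 2): (2−6)(2−10)(2−7)(2−1) = (−4)·(−8)·(−5)·1 = −160 ≡ 5, so v_1 = 5^{−1} = 9 (mod 11).
  i = 2 (α = 6): (6−2)(6−10)(6−7)(6−1) = 4·(−4)·(−1)·5 = 80 ≡ 3, so v_2 = 3^{−1} = 4 (mod 11).
  i = 3 (α = 10): (10−2)(10−6)(10−7)(10−1) = 8·4·3·9 = 864 ≡ 6, so v_3 = 6^{−1} = 2 (mod 11).
  i = 4 (α = 7): (7−2)(7−6)(7−10)(7−1) = 5·1·(−3)·6 = −90 ≡ 9, so v_4 = 9^{−1} = 5 (mod 11).
  i = 5 (α = 1): (1−2)(1−6)(1−10)(1−7) = (−1)·(−5)·(−9)·(−6) = 270 ≡ 6, so v_5 = 6^{−1} = 2 (mod 11).
  v = [9, 4, 2, 5, 2].
Step 2: syndromes of r = [1, 3, 3, 5, 9] (all sums mod 11).
  S_0 = Σ v_i r_i = 9·1 + 4·3 + 2·3 + 5·5 + 2·9 = 70 ≡ 4.
  S_1 = Σ v_i α_i r_i = 9·2·1 + 4·6·3 + 2·10·3 + 5·7·5 + 2·1·9 = 343 ≡ 2.
  α_i^2 mod 11 = [4, 3, 1, 5, 1].
  S_2 = Σ v_i α_i^2 r_i = 9·4·1 + 4·3·3 + 2·1·3 + 5·5·5 + 2·1·9 = 221 ≡ 1.
  S = (4, 2, 1) ≠ 0, so r is not a codeword (an error is present).
Step 3: locate the error. For a single error e at position i, S_ℓ = v_i·e·α_i^ℓ, so α_err = S_1/S_0.
  S_0^{−1} = 4^{−1} = 3 (mod 11), so α_err = 2·3 = 6 ≡ 6 = α_2. Error position i = 2.
  Consistency check: S_2/S_1 = 1·6 = 6 ≡ 6 = α_err ✓ (single-error assumption holds).
Step 4: error magnitude e = S_0/v_2 = S_0·∏_{j≠2}(α_2 − α_j) = 4·3 = 12 ≡ 1 (mod 11).
Step 5: correct position 2: c_2 = r_2 − e = 3 − 1 ≡ 2 (mod 11). Hence c = [1, 2, 3, 5, 9].
  Check: interpolating c through the α_i gives m(x) = 6 + 3·x (degree < 2) with m(α_i) = c_i for every i, so c is indeed a codeword.


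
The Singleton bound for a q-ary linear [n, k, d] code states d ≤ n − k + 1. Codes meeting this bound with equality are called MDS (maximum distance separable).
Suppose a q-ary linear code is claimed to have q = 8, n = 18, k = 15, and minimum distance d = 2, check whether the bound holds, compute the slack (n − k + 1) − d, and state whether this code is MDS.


Singleton RHS = n − k + 1 = 4, slack = 2, bound satisfied, not MDS.

Singleton bound: d ≤ n − k + 1.
Here n = 18, k = 15, so n − k + 1 = 4.
Given d = 2, check d ≤ 4: YES.
Slack = (n − k + 1) − d = 2.
The code is NOT MDS (slack = 2 > 0).
Description: the claimed parameters are [18, 15, 2]_8; such a code would be non-MDS.


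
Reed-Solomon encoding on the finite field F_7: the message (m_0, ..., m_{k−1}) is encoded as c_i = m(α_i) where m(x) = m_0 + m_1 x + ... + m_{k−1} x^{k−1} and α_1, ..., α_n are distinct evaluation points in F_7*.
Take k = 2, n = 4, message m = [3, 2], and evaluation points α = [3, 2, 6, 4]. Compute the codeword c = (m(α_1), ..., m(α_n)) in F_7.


c = [2, 0, 1, 4]

Message polynomial: m(x) = 3 + 2·x (mod 7).
For each evaluation point α_i, compute m(α_i) mod 7:
  α_1 = 3: Horner steps 2 → 2, so m(3) = 2.
  α_2 = 2: Horner steps 2 → 0, so m(2) = 0.
  α_3 = 6: Horner steps 2 → 1, so m(6) = 1.
  α_4 = 4: Horner steps 2 → 4, so m(4) = 4.
Codeword c = [2, 0, 1, 4] ∈ F_7^4.


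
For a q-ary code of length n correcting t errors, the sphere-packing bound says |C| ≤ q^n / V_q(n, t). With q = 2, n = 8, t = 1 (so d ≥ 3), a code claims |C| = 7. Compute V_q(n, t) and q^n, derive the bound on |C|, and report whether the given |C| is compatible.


V_q(n, t) = 9, q^n = 256, Hamming bound = 28, |C| = 7 ≤ bound (satisfied).

Step 1: Compute V_q(n, t) = Σ_{j=0}^1 C(n, j) (q−1)^j.
  j = 0: C(8,0)·(1)^0 = 1·1 = 1.
  j = 1: C(8,1)·(1)^1 = 8·1 = 8.
  V_q(n, t) = 1 + 8 = 9.
Step 2: q^n = 2^8 = 256.
Step 3: Hamming bound ⌊q^n / V_q(n,t)⌋ = ⌊256/9⌋ = 28.
Step 4: Compare |C| = 7 to 28: satisfied.
The claimed |C| lies below the Hamming bound.


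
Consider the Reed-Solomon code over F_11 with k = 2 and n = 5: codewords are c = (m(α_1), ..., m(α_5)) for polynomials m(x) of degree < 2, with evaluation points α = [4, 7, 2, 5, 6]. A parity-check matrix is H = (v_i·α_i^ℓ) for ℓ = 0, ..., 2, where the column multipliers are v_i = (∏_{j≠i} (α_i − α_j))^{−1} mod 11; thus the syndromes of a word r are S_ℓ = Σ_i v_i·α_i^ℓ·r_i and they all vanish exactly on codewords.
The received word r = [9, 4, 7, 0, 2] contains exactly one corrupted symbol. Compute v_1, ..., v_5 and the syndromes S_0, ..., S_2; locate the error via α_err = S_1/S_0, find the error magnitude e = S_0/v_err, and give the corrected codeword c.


S = (9, 7, 3), error at position 3, error magnitude e = 2, c = [9, 4, 5, 0, 2].

Step 1: column multipliers v_i = (∏_{j≠i}(α_i − α_j))^{−1} mod 11.
  i = 1 (α = 4): (4−7)(4−2)(4−5)(4−6) = (−3)·2·(−1)·(−2) = −12 ≡ 10, so v_1 = 10^{−1} = 10 (mod 11).
  i = 2 (α = 7): (7−4)(7−2)(7−5)(7−6) = 3·5·2·1 = 30 ≡ 8, so v_2 = 8^{−1} = 7 (mod 11).
  i = 3 (α = 2): (2−4)(2−7)(2−5)(2−6) = (−2)·(−5)·(−3)·(−4) = 120 ≡ 10, so v_3 = 10^{−1} = 10 (mod 11).
  i = 4 (α = 5): (5−4)(5−7)(5−2)(5−6) = 1·(−2)·3·(−1) = 6 ≡ 6, so v_4 = 6^{−1} = 2 (mod 11).
  i = 5 (α = 6): (6−4)(6−7)(6−2)(6−5) = 2·(−1)·4·1 = −8 ≡ 3, so v_5 = 3^{−1} = 4 (mod 11).
  v = [10, 7, 10, 2, 4].
Step 2: syndromes of r = [9, 4, 7, 0, 2] (all sums mod 11).
  S_0 = Σ v_i r_i = 10·9 + 7·4 + 10·7 + 2·0 + 4·2 = 196 ≡ 9.
  S_1 = Σ v_i α_i r_i = 10·4·9 + 7·7·4 + 10·2·7 + 2·5·0 + 4·6·2 = 744 ≡ 7.
  α_i^2 mod 11 = [5, 5, 4, 3, 3].
  S_2 = Σ v_i α_i^2 r_i = 10·5·9 + 7·5·4 + 10·4·7 + 2·3·0 + 4·3·2 = 894 ≡ 3.
  S = (9, 7, 3) ≠ 0, so r is not a codeword (an error is present).
Step 3: locate the error. For a single error e at position i, S_ℓ = v_i·e·α_i^ℓ, so α_err = S_1/S_0.
  S_0^{−1} = 9^{−1} = 5 (mod 11), so α_err = 7·5 = 35 ≡ 2 = α_3. Error position i = 3.
  Consistency check: S_2/S_1 = 3·8 = 24 ≡ 2 = α_err ✓ (single-error assumption holds).
Step 4: error magnitude e = S_0/v_3 = S_0·∏_{j≠3}(α_3 − α_j) = 9·10 = 90 ≡ 2 (mod 11).
Step 5: correct position 3: c_3 = r_3 − e = 7 − 2 ≡ 5 (mod 11). Hence c = [9, 4, 5, 0, 2].
  Check: interpolating c through the α_i gives m(x) = 1 + 2·x (degree < 2) with m(α_i) = c_i for every i, so c is indeed a codeword.


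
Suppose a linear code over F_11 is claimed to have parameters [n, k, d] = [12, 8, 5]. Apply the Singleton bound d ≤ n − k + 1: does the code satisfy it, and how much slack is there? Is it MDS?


Singleton RHS = n − k + 1 = 5, slack = 0, bound satisfied, MDS.

Singleton bound: d ≤ n − k + 1.
Here n = 12, k = 8, so n − k + 1 = 5.
Given d = 5, check d ≤ 5: YES.
Slack = (n − k + 1) − d = 0.
The code is MDS (slack = 0).
Description: the claimed parameters are [12, 8, 5]_11; such a code would be MDS (meets Singleton bound).


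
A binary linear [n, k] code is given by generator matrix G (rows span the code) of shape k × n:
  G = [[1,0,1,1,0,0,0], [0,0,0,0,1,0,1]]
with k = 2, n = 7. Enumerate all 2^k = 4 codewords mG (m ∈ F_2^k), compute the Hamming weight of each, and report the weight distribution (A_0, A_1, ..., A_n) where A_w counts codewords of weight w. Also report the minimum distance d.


Weight distribution: A_0 = 1, A_2 = 1, A_3 = 1, A_5 = 1. Minimum distance d = 2.

Enumerate all 2^2 = 4 messages m ∈ F_2^2.
For each, compute codeword c = mG in F_2^7, then tally its weight.
  m = 00 → c = 0000000, weight = 0.
  m = 10 → c = 1011000, weight = 3.
  m = 01 → c = 0000101, weight = 2.
  m = 11 → c = 1011101, weight = 5.
Tally weights:
  weight 0: 1 codewords.
  weight 2: 1 codewords.
  weight 3: 1 codewords.
  weight 5: 1 codewords.
Minimum distance d = smallest w > 0 with A_w > 0 = 2.
Sanity: Σ A_w = 4 = 2^2 = 4 ✓.


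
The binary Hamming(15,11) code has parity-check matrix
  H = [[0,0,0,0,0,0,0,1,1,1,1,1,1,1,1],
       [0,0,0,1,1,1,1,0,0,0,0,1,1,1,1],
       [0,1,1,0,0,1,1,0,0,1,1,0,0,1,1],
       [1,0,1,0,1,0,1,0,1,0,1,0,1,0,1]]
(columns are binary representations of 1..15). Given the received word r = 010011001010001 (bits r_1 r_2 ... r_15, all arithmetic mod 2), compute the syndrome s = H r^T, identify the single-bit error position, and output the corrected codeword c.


s = (1, 1, 0, 0)^T, error position = 12, corrected codeword c = 010011001011001

Compute s = H r^T mod 2 one row at a time:
  s_1 = 0 + 1 + 0 + 1 + 0 + 0 + 0 + 1 = 3 ≡ 1 (mod 2).
  s_2 = 0 + 1 + 1 + 0 + 0 + 0 + 0 + 1 = 3 ≡ 1 (mod 2).
  s_3 = 1 + 0 + 1 + 0 + 0 + 1 + 0 + 1 = 4 ≡ 0 (mod 2).
  s_4 = 0 + 0 + 1 + 0 + 1 + 1 + 0 + 1 = 4 ≡ 0 (mod 2).
s = (1, 1, 0, 0)^T — this equals column 12 of H (binary 1100), so error is at position 12.
Correct: flip bit 12 of r = 010011001010001 to get c = 010011001011001.


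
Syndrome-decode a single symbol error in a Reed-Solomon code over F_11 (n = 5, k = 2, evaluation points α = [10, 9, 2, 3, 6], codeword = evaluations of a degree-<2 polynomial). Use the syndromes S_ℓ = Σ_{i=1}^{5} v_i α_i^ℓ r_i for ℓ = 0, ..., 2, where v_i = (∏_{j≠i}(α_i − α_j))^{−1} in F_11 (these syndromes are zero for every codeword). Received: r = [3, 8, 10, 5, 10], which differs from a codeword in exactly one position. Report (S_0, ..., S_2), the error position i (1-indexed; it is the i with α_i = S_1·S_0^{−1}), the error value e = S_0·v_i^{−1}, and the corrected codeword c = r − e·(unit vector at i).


S = (9, 10, 5), error at position 5, error magnitude e = 9, c = [3, 8, 10, 5, 1].

Step 1: column multipliers v_i = (∏_{j≠i}(α_i − α_j))^{−1} mod 11.
  i = 1 (α = 10): (10−9)(10−2)(10−3)(10−6) = 1·8·7·4 = 224 ≡ 4, so v_1 = 4^{−1} = 3 (mod 11).
  i = 2 (α = 9): (9−10)(9−2)(9−3)(9−6) = (−1)·7·6·3 = −126 ≡ 6, so v_2 = 6^{−1} = 2 (mod 11).
  i = 3 (α = 2): (2−10)(2−9)(2−3)(2−6) = (−8)·(−7)·(−1)·(−4) = 224 ≡ 4, so v_3 = 4^{−1} = 3 (mod 11).
  i = 4 (α = 3): (3−10)(3−9)(3−2)(3−6) = (−7)·(−6)·1·(−3) = −126 ≡ 6, so v_4 = 6^{−1} = 2 (mod 11).
  i = 5 (α = 6): (6−10)(6−9)(6−2)(6−3) = (−4)·(−3)·4·3 = 144 ≡ 1, so v_5 = 1^{−1} = 1 (mod 11).
  v = [3, 2, 3, 2, 1].
Step 2: syndromes of r = [3, 8, 10, 5, 10] (all sums mod 11).
  S_0 = Σ v_i r_i = 3·3 + 2·8 + 3·10 + 2·5 + 1·10 = 75 ≡ 9.
  S_1 = Σ v_i α_i r_i = 3·10·3 + 2·9·8 + 3·2·10 + 2·3·5 + 1·6·10 = 384 ≡ 10.
  α_i^2 mod 11 = [1, 4, 4, 9, 3].
  S_2 = Σ v_i α_i^2 r_i = 3·1·3 + 2·4·8 + 3·4·10 + 2·9·5 + 1·3·10 = 313 ≡ 5.
  S = (9, 10, 5) ≠ 0, so r is not a codeword (an error is present).
Step 3: locate the error. For a single error e at position i, S_ℓ = v_i·e·α_i^ℓ, so α_err = S_1/S_0.
  S_0^{−1} = 9^{−1} = 5 (mod 11), so α_err = 10·5 = 50 ≡ 6 = α_5. Error position i = 5.
  Consistency check: S_2/S_1 = 5·10 = 50 ≡ 6 = α_err ✓ (single-error assumption holds).
Step 4: error magnitude e = S_0/v_5 = S_0·∏_{j≠5}(α_5 − α_j) = 9·1 = 9 ≡ 9 (mod 11).
Step 5: correct position 5: c_5 = r_5 − e = 10 − 9 ≡ 1 (mod 11). Hence c = [3, 8, 10, 5, 1].
  Check: interpolating c through the α_i gives m(x) = 9 + 6·x (degree < 2) with m(α_i) = c_i for every i, so c is indeed a codeword.


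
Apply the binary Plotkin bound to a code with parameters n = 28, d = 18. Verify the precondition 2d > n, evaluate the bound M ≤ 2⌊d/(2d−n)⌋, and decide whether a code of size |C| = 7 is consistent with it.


Plotkin bound M ≤ 4; given |C| = 7 > bound (violated).

Check applicability: 2d = 36, n = 28.
2d − n = 8 > 0, so Plotkin applies.
Compute d/(2d−n) = 18/8 ≈ 2.2500.
⌊d/(2d−n)⌋ = 2.
Plotkin bound: M ≤ 2·2 = 4.
Given |C| = 7, check: VIOLATED.
This |C| is above the Plotkin bound, so no binary code with n = 28, d = 18 and 7 codewords exists.


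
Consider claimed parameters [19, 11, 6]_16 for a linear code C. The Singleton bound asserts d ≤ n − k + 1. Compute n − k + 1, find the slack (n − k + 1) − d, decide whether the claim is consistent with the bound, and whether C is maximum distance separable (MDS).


Singleton RHS = n − k + 1 = 9, slack = 3, bound satisfied, not MDS.

Singleton bound: d ≤ n − k + 1.
Here n = 19, k = 11, so n − k + 1 = 9.
Given d = 6, check d ≤ 9: YES.
Slack = (n − k + 1) − d = 3.
The code is NOT MDS (slack = 3 > 0).
Description: the claimed parameters are [19, 11, 6]_16; such a code would be non-MDS.


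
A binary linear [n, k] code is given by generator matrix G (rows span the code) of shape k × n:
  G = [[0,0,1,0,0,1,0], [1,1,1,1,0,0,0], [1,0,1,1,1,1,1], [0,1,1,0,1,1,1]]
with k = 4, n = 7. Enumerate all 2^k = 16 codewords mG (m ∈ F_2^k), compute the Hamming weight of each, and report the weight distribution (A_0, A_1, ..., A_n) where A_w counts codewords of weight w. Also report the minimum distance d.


Weight distribution: A_0 = 1, A_1 = 2, A_2 = 1, A_3 = 2, A_4 = 5, A_5 = 4, A_6 = 1. Minimum distance d = 1.

Enumerate all 2^4 = 16 messages m ∈ F_2^4.
For each, compute codeword c = mG in F_2^7, then tally its weight.
  m = 0000 → c = 0000000, weight = 0.
  m = 1000 → c = 0010010, weight = 2.
  m = 0100 → c = 1111000, weight = 4.
  m = 1100 → c = 1101010, weight = 4.
  m = 0010 → c = 1011111, weight = 6.
  m = 1010 → c = 1001101, weight = 4.
  m = 0110 → c = 0100111, weight = 4.
  m = 1110 → c = 0110101, weight = 4.
  m = 0001 → c = 0110111, weight = 5.
  m = 1001 → c = 0100101, weight = 3.
  m = 0101 → c = 1001111, weight = 5.
  m = 1101 → c = 1011101, weight = 5.
  m = 0011 → c = 1101000, weight = 3.
  m = 1011 → c = 1111010, weight = 5.
  m = 0111 → c = 0010000, weight = 1.
  m = 1111 → c = 0000010, weight = 1.
Tally weights:
  weight 0: 1 codewords.
  weight 1: 2 codewords.
  weight 2: 1 codewords.
  weight 3: 2 codewords.
  weight 4: 5 codewords.
  weight 5: 4 codewords.
  weight 6: 1 codewords.
Minimum distance d = smallest w > 0 with A_w > 0 = 1.
Sanity: Σ A_w = 16 = 2^4 = 16 ✓.


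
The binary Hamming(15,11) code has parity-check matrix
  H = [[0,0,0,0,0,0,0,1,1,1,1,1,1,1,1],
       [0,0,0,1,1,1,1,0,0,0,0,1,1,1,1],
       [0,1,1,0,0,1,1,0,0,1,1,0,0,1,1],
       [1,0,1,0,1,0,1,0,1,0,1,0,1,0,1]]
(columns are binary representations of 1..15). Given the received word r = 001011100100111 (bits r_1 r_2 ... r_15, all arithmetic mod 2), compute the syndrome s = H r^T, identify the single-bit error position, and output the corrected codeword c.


s = (0, 0, 0, 1)^T, error position = 1, corrected codeword c = 101011100100111

Compute s = H r^T mod 2 one row at a time:
  s_1 = 0 + 0 + 1 + 0 + 0 + 1 + 1 + 1 = 4 ≡ 0 (mod 2).
  s_2 = 0 + 1 + 1 + 1 + 0 + 1 + 1 + 1 = 6 ≡ 0 (mod 2).
  s_3 = 0 + 1 + 1 + 1 + 1 + 0 + 1 + 1 = 6 ≡ 0 (mod 2).
  s_4 = 0 + 1 + 1 + 1 + 0 + 0 + 1 + 1 = 5 ≡ 1 (mod 2).
s = (0, 0, 0, 1)^T — this equals column 1 of H (binary 0001), so error is at position 1.
Correct: flip bit 1 of r = 001011100100111 to get c = 101011100100111.


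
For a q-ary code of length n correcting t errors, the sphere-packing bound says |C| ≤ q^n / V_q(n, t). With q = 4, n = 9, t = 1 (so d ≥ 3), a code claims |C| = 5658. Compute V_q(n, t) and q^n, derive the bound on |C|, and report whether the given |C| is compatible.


V_q(n, t) = 28, q^n = 262144, Hamming bound = 9362, |C| = 5658 ≤ bound (satisfied).

Step 1: Compute V_q(n, t) = Σ_{j=0}^1 C(n, j) (q−1)^j.
  j = 0: C(9,0)·(3)^0 = 1·1 = 1.
  j = 1: C(9,1)·(3)^1 = 9·3 = 27.
  V_q(n, t) = 1 + 27 = 28.
Step 2: q^n = 4^9 = 262144.
Step 3: Hamming bound ⌊q^n / V_q(n,t)⌋ = ⌊262144/28⌋ = 9362.
Step 4: Compare |C| = 5658 to 9362: satisfied.
The claimed |C| lies below the Hamming bound.


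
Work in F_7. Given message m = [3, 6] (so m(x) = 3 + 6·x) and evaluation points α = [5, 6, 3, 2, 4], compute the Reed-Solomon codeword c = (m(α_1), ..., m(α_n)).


c = [5, 4, 0, 1, 6]

Message polynomial: m(x) = 3 + 6·x (mod 7).
For each evaluation point α_i, compute m(α_i) mod 7:
  α_1 = 5: Horner steps 6 → 5, so m(5) = 5.
  α_2 = 6: Horner steps 6 → 4, so m(6) = 4.
  α_3 = 3: Horner steps 6 → 0, so m(3) = 0.
  α_4 = 2: Horner steps 6 → 1, so m(2) = 1.
  α_5 = 4: Horner steps 6 → 6, so m(4) = 6.
Codeword c = [5, 4, 0, 1, 6] ∈ F_7^5.


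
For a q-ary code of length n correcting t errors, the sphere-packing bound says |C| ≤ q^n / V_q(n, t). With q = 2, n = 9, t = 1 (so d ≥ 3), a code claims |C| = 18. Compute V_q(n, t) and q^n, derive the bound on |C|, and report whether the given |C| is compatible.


V_q(n, t) = 10, q^n = 512, Hamming bound = 51, |C| = 18 ≤ bound (satisfied).

Step 1: Compute V_q(n, t) = Σ_{j=0}^1 C(n, j) (q−1)^j.
  j = 0: C(9,0)·(1)^0 = 1·1 = 1.
  j = 1: C(9,1)·(1)^1 = 9·1 = 9.
  V_q(n, t) = 1 + 9 = 10.
Step 2: q^n = 2^9 = 512.
Step 3: Hamming bound ⌊q^n / V_q(n,t)⌋ = ⌊512/10⌋ = 51.
Step 4: Compare |C| = 18 to 51: satisfied.
The claimed |C| lies below the Hamming bound.


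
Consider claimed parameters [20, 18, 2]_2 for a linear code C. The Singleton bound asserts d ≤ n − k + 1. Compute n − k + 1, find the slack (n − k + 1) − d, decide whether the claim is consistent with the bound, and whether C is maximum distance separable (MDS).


Singleton RHS = n − k + 1 = 3, slack = 1, bound satisfied, not MDS.

Singleton bound: d ≤ n − k + 1.
Here n = 20, k = 18, so n − k + 1 = 3.
Given d = 2, check d ≤ 3: YES.
Slack = (n − k + 1) − d = 1.
The code is NOT MDS (slack = 1 > 0).
Description: the claimed parameters are [20, 18, 2]_2; such a code would be non-MDS.


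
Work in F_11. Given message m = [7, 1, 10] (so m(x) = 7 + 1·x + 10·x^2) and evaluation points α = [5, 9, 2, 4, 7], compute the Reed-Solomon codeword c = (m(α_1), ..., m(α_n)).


c = [9, 1, 5, 6, 9]

Message polynomial: m(x) = 7 + 1·x + 10·x^2 (mod 11).
For each evaluation point α_i, compute m(α_i) mod 11:
  α_1 = 5: Horner steps 10 → 7 → 9, so m(5) = 9.
  α_2 = 9: Horner steps 10 → 3 → 1, so m(9) = 1.
  α_3 = 2: Horner steps 10 → 10 → 5, so m(2) = 5.
  α_4 = 4: Horner steps 10 → 8 → 6, so m(4) = 6.
  α_5 = 7: Horner steps 10 → 5 → 9, so m(7) = 9.
Codeword c = [9, 1, 5, 6, 9] ∈ F_11^5.


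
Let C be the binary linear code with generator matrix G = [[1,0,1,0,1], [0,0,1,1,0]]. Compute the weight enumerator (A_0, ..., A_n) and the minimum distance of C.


Weight distribution: A_0 = 1, A_2 = 1, A_3 = 2. Minimum distance d = 2.

Enumerate all 2^2 = 4 messages m ∈ F_2^2.
For each, compute codeword c = mG in F_2^5, then tally its weight.
  m = 00 → c = 00000, weight = 0.
  m = 10 → c = 10101, weight = 3.
  m = 01 → c = 00110, weight = 2.
  m = 11 → c = 10011, weight = 3.
Tally weights:
  weight 0: 1 codewords.
  weight 2: 1 codewords.
  weight 3: 2 codewords.
Minimum distance d = smallest w > 0 with A_w > 0 = 2.
Sanity: Σ A_w = 4 = 2^2 = 4 ✓.


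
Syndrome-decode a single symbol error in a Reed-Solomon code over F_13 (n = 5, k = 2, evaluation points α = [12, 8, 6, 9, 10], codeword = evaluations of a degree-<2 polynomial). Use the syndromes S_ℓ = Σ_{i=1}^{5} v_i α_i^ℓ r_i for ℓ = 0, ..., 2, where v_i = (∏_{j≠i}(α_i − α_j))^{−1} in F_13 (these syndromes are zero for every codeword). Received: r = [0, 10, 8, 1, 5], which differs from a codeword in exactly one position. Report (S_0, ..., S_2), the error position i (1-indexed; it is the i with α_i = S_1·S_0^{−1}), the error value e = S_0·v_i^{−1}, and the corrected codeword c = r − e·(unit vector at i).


S = (6, 10, 8), error at position 3, error magnitude e = 6, c = [0, 10, 2, 1, 5].

Step 1: column multipliers v_i = (∏_{j≠i}(α_i − α_j))^{−1} mod 13.
  i = 1 (α = 12): (12−8)(12−6)(12−9)(12−10) = 4·6·3·2 = 144 ≡ 1, so v_1 = 1^{−1} = 1 (mod 13).
  i = 2 (α = 8): (8−12)(8−6)(8−9)(8−10) = (−4)·2·(−1)·(−2) = −16 ≡ 10, so v_2 = 10^{−1} = 4 (mod 13).
  i = 3 (α = 6): (6−12)(6−8)(6−9)(6−10) = (−6)·(−2)·(−3)·(−4) = 144 ≡ 1, so v_3 = 1^{−1} = 1 (mod 13).
  i = 4 (α = 9): (9−12)(9−8)(9−6)(9−10) = (−3)·1·3·(−1) = 9 ≡ 9, so v_4 = 9^{−1} = 3 (mod 13).
  i = 5 (α = 10): (10−12)(10−8)(10−6)(10−9) = (−2)·2·4·1 = −16 ≡ 10, so v_5 = 10^{−1} = 4 (mod 13).
  v = [1, 4, 1, 3, 4].
Step 2: syndromes of r = [0, 10, 8, 1, 5] (all sums mod 13).
  S_0 = Σ v_i r_i = 1·0 + 4·10 + 1·8 + 3·1 + 4·5 = 71 ≡ 6.
  S_1 = Σ v_i α_i r_i = 1·12·0 + 4·8·10 + 1·6·8 + 3·9·1 + 4·10·5 = 595 ≡ 10.
  α_i^2 mod 13 = [1, 12, 10, 3, 9].
  S_2 = Σ v_i α_i^2 r_i = 1·1·0 + 4·12·10 + 1·10·8 + 3·3·1 + 4·9·5 = 749 ≡ 8.
  S = (6, 10, 8) ≠ 0, so r is not a codeword (an error is present).
Step 3: locate the error. For a single error e at position i, S_ℓ = v_i·e·α_i^ℓ, so α_err = S_1/S_0.
  S_0^{−1} = 6^{−1} = 11 (mod 13), so α_err = 10·11 = 110 ≡ 6 = α_3. Error position i = 3.
  Consistency check: S_2/S_1 = 8·4 = 32 ≡ 6 = α_err ✓ (single-error assumption holds).
Step 4: error magnitude e = S_0/v_3 = S_0·∏_{j≠3}(α_3 − α_j) = 6·1 = 6 ≡ 6 (mod 13).
Step 5: correct position 3: c_3 = r_3 − e = 8 − 6 ≡ 2 (mod 13). Hence c = [0, 10, 2, 1, 5].
  Check: interpolating c through the α_i gives m(x) = 4 + 4·x (degree < 2) with m(α_i) = c_i for every i, so c is indeed a codeword.


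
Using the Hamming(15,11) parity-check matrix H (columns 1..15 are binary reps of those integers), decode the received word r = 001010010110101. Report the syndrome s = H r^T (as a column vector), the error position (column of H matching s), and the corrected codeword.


s = (1, 1, 0, 1)^T, error position = 13, corrected codeword c = 001010010110001

Compute s = H r^T mod 2 one row at a time:
  s_1 = 1 + 0 + 1 + 1 + 0 + 1 + 0 + 1 = 5 ≡ 1 (mod 2).
  s_2 = 0 + 1 + 0 + 0 + 0 + 1 + 0 + 1 = 3 ≡ 1 (mod 2).
  s_3 = 0 + 1 + 0 + 0 + 1 + 1 + 0 + 1 = 4 ≡ 0 (mod 2).
  s_4 = 0 + 1 + 1 + 0 + 0 + 1 + 1 + 1 = 5 ≡ 1 (mod 2).
s = (1, 1, 0, 1)^T — this equals column 13 of H (binary 1101), so error is at position 13.
Correct: flip bit 13 of r = 001010010110101 to get c = 001010010110001.


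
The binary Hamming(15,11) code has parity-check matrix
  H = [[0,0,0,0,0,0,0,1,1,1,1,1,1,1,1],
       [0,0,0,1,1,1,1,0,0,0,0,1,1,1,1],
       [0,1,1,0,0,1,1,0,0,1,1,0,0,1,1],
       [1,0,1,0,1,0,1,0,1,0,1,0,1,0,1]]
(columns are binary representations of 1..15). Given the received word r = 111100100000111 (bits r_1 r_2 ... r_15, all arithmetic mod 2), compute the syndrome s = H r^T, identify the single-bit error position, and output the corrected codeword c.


s = (1, 1, 1, 1)^T, error position = 15, corrected codeword c = 111100100000110

Compute s = H r^T mod 2 one row at a time:
  s_1 = 0 + 0 + 0 + 0 + 0 + 1 + 1 + 1 = 3 ≡ 1 (mod 2).
  s_2 = 1 + 0 + 0 + 1 + 0 + 1 + 1 + 1 = 5 ≡ 1 (mod 2).
  s_3 = 1 + 1 + 0 + 1 + 0 + 0 + 1 + 1 = 5 ≡ 1 (mod 2).
  s_4 = 1 + 1 + 0 + 1 + 0 + 0 + 1 + 1 = 5 ≡ 1 (mod 2).
s = (1, 1, 1, 1)^T — this equals column 15 of H (binary 1111), so error is at position 15.
Correct: flip bit 15 of r = 111100100000111 to get c = 111100100000110.


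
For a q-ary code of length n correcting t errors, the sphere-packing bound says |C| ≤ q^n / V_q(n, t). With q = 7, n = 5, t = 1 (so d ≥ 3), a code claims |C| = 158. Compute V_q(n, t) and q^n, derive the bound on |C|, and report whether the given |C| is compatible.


V_q(n, t) = 31, q^n = 16807, Hamming bound = 542, |C| = 158 ≤ bound (satisfied).

Step 1: Compute V_q(n, t) = Σ_{j=0}^1 C(n, j) (q−1)^j.
  j = 0: C(5,0)·(6)^0 = 1·1 = 1.
  j = 1: C(5,1)·(6)^1 = 5·6 = 30.
  V_q(n, t) = 1 + 30 = 31.
Step 2: q^n = 7^5 = 16807.
Step 3: Hamming bound ⌊q^n / V_q(n,t)⌋ = ⌊16807/31⌋ = 542.
Step 4: Compare |C| = 158 to 542: satisfied.
The claimed |C| lies below the Hamming bound.


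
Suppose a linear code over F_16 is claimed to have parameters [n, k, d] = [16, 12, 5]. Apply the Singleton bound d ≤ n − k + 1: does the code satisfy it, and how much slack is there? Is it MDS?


Singleton RHS = n − k + 1 = 5, slack = 0, bound satisfied, MDS.

Singleton bound: d ≤ n − k + 1.
Here n = 16, k = 12, so n − k + 1 = 5.
Given d = 5, check d ≤ 5: YES.
Slack = (n − k + 1) − d = 0.
The code is MDS (slack = 0).
Description: the claimed parameters are [16, 12, 5]_16; such a code would be MDS (meets Singleton bound).


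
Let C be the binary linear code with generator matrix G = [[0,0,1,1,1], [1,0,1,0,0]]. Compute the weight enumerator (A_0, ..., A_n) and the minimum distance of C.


Weight distribution: A_0 = 1, A_2 = 1, A_3 = 2. Minimum distance d = 2.

Enumerate all 2^2 = 4 messages m ∈ F_2^2.
For each, compute codeword c = mG in F_2^5, then tally its weight.
  m = 00 → c = 00000, weight = 0.
  m = 10 → c = 00111, weight = 3.
  m = 01 → c = 10100, weight = 2.
  m = 11 → c = 10011, weight = 3.
Tally weights:
  weight 0: 1 codewords.
  weight 2: 1 codewords.
  weight 3: 2 codewords.
Minimum distance d = smallest w > 0 with A_w > 0 = 2.
Sanity: Σ A_w = 4 = 2^2 = 4 ✓.


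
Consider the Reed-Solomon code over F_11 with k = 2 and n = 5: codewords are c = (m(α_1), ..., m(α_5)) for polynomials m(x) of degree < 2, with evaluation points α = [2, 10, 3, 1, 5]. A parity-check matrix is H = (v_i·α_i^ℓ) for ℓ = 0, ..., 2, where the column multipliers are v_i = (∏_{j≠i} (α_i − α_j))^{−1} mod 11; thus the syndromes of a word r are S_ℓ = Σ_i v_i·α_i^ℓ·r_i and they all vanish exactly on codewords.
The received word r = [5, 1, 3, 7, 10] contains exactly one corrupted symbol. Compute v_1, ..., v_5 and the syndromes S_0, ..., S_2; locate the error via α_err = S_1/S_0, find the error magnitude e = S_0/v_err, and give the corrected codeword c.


S = (1, 10, 1), error at position 2, error magnitude e = 1, c = [5, 0, 3, 7, 10].

Step 1: column multipliers v_i = (∏_{j≠i}(α_i − α_j))^{−1} mod 11.
  i = 1 (α = 2): (2−10)(2−3)(2−1)(2−5) = (−8)·(−1)·1·(−3) = −24 ≡ 9, so v_1 = 9^{−1} = 5 (mod 11).
  i = 2 (α = 10): (10−2)(10−3)(10−1)(10−5) = 8·7·9·5 = 2520 ≡ 1, so v_2 = 1^{−1} = 1 (mod 11).
  i = 3 (α = 3): (3−2)(3−10)(3−1)(3−5) = 1·(−7)·2·(−2) = 28 ≡ 6, so v_3 = 6^{−1} = 2 (mod 11).
  i = 4 (α = 1): (1−2)(1−10)(1−3)(1−5) = (−1)·(−9)·(−2)·(−4) = 72 ≡ 6, so v_4 = 6^{−1} = 2 (mod 11).
  i = 5 (α = 5): (5−2)(5−10)(5−3)(5−1) = 3·(−5)·2·4 = −120 ≡ 1, so v_5 = 1^{−1} = 1 (mod 11).
  v = [5, 1, 2, 2, 1].
Step 2: syndromes of r = [5, 1, 3, 7, 10] (all sums mod 11).
  S_0 = Σ v_i r_i = 5·5 + 1·1 + 2·3 + 2·7 + 1·10 = 56 ≡ 1.
  S_1 = Σ v_i α_i r_i = 5·2·5 + 1·10·1 + 2·3·3 + 2·1·7 + 1·5·10 = 142 ≡ 10.
  α_i^2 mod 11 = [4, 1, 9, 1, 3].
  S_2 = Σ v_i α_i^2 r_i = 5·4·5 + 1·1·1 + 2·9·3 + 2·1·7 + 1·3·10 = 199 ≡ 1.
  S = (1, 10, 1) ≠ 0, so r is not a codeword (an error is present).
Step 3: locate the error. For a single error e at position i, S_ℓ = v_i·e·α_i^ℓ, so α_err = S_1/S_0.
  S_0^{−1} = 1^{−1} = 1 (mod 11), so α_err = 10·1 = 10 ≡ 10 = α_2. Error position i = 2.
  Consistency check: S_2/S_1 = 1·10 = 10 ≡ 10 = α_err ✓ (single-error assumption holds).
Step 4: error magnitude e = S_0/v_2 = S_0·∏_{j≠2}(α_2 − α_j) = 1·1 = 1 ≡ 1 (mod 11).
Step 5: correct position 2: c_2 = r_2 − e = 1 − 1 ≡ 0 (mod 11). Hence c = [5, 0, 3, 7, 10].
  Check: interpolating c through the α_i gives m(x) = 9 + 9·x (degree < 2) with m(α_i) = c_i for every i, so c is indeed a codeword.


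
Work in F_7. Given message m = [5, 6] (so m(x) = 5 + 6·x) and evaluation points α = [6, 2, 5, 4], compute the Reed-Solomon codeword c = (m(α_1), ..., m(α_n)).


c = [6, 3, 0, 1]

Message polynomial: m(x) = 5 + 6·x (mod 7).
For each evaluation point α_i, compute m(α_i) mod 7:
  α_1 = 6: Horner steps 6 → 6, so m(6) = 6.
  α_2 = 2: Horner steps 6 → 3, so m(2) = 3.
  α_3 = 5: Horner steps 6 → 0, so m(5) = 0.
  α_4 = 4: Horner steps 6 → 1, so m(4) = 1.
Codeword c = [6, 3, 0, 1] ∈ F_7^4.


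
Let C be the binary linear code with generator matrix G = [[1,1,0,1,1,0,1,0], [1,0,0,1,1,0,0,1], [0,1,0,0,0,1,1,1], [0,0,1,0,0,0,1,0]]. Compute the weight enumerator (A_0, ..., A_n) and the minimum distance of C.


Weight distribution: A_0 = 1, A_1 = 1, A_2 = 1, A_3 = 3, A_4 = 3, A_5 = 3, A_6 = 3, A_7 = 1. Minimum distance d = 1.

Enumerate all 2^4 = 16 messages m ∈ F_2^4.
For each, compute codeword c = mG in F_2^8, then tally its weight.
  m = 0000 → c = 00000000, weight = 0.
  m = 1000 → c = 11011010, weight = 5.
  m = 0100 → c = 10011001, weight = 4.
  m = 1100 → c = 01000011, weight = 3.
  m = 0010 → c = 01000111, weight = 4.
  m = 1010 → c = 10011101, weight = 5.
  m = 0110 → c = 11011110, weight = 6.
  m = 1110 → c = 00000100, weight = 1.
  m = 0001 → c = 00100010, weight = 2.
  m = 1001 → c = 11111000, weight = 5.
  m = 0101 → c = 10111011, weight = 6.
  m = 1101 → c = 01100001, weight = 3.
  m = 0011 → c = 01100101, weight = 4.
  m = 1011 → c = 10111111, weight = 7.
  m = 0111 → c = 11111100, weight = 6.
  m = 1111 → c = 00100110, weight = 3.
Tally weights:
  weight 0: 1 codewords.
  weight 1: 1 codewords.
  weight 2: 1 codewords.
  weight 3: 3 codewords.
  weight 4: 3 codewords.
  weight 5: 3 codewords.
  weight 6: 3 codewords.
  weight 7: 1 codewords.
Minimum distance d = smallest w > 0 with A_w > 0 = 1.
Sanity: Σ A_w = 16 = 2^4 = 16 ✓.


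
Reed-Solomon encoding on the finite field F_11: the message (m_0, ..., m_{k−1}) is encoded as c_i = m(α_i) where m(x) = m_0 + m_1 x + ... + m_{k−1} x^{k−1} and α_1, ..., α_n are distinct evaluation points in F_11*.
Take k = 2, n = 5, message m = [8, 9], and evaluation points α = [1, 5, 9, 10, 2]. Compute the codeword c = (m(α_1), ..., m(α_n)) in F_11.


c = [6, 9, 1, 10, 4]

Message polynomial: m(x) = 8 + 9·x (mod 11).
For each evaluation point α_i, compute m(α_i) mod 11:
  α_1 = 1: Horner steps 9 → 6, so m(1) = 6.
  α_2 = 5: Horner steps 9 → 9, so m(5) = 9.
  α_3 = 9: Horner steps 9 → 1, so m(9) = 1.
  α_4 = 10: Horner steps 9 → 10, so m(10) = 10.
  α_5 = 2: Horner steps 9 → 4, so m(2) = 4.
Codeword c = [6, 9, 1, 10, 4] ∈ F_11^5.


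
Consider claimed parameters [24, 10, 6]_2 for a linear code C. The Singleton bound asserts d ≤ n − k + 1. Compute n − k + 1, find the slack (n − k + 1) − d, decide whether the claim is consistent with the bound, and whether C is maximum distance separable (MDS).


Singleton RHS = n − k + 1 = 15, slack = 9, bound satisfied, not MDS.

Singleton bound: d ≤ n − k + 1.
Here n = 24, k = 10, so n − k + 1 = 15.
Given d = 6, check d ≤ 15: YES.
Slack = (n − k + 1) − d = 9.
The code is NOT MDS (slack = 9 > 0).
Description: the claimed parameters are [24, 10, 6]_2; such a code would be non-MDS.


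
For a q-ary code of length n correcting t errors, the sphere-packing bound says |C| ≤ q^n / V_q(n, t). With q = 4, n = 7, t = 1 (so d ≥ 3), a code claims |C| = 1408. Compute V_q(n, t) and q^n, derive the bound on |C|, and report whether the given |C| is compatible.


V_q(n, t) = 22, q^n = 16384, Hamming bound = 744, |C| = 1408 > bound (violated).

Step 1: Compute V_q(n, t) = Σ_{j=0}^1 C(n, j) (q−1)^j.
  j = 0: C(7,0)·(3)^0 = 1·1 = 1.
  j = 1: C(7,1)·(3)^1 = 7·3 = 21.
  V_q(n, t) = 1 + 21 = 22.
Step 2: q^n = 4^7 = 16384.
Step 3: Hamming bound ⌊q^n / V_q(n,t)⌋ = ⌊16384/22⌋ = 744.
Step 4: Compare |C| = 1408 to 744: violated.
The claimed |C| lies above the Hamming bound, so no 4-ary code of length 7 with d ≥ 3 can have 1408 codewords.
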